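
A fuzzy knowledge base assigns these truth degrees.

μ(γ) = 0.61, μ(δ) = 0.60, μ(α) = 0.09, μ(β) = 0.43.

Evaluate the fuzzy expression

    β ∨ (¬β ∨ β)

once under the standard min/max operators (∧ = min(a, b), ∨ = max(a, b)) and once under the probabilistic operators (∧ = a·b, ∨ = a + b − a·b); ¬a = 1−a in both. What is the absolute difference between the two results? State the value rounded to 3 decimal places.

0.290

Under standard min/max:
  ¬β = 1 − 0.43 = 0.57
  ¬β ∨ β = max(a, b) on (0.57, 0.43) = 0.57
  β ∨ (¬β ∨ β) = max(a, b) on (0.43, 0.57) = 0.57
  → value = 0.5700
Under probabilistic:
  ¬β = 1 − 0.4300 = 0.5700
  ¬β ∨ β = a + b − a·b on (0.5700, 0.4300) = 0.7549
  β ∨ (¬β ∨ β) = a + b − a·b on (0.4300, 0.7549) = 0.8603
  → value = 0.8603
|0.5700 − 0.8603| = 0.290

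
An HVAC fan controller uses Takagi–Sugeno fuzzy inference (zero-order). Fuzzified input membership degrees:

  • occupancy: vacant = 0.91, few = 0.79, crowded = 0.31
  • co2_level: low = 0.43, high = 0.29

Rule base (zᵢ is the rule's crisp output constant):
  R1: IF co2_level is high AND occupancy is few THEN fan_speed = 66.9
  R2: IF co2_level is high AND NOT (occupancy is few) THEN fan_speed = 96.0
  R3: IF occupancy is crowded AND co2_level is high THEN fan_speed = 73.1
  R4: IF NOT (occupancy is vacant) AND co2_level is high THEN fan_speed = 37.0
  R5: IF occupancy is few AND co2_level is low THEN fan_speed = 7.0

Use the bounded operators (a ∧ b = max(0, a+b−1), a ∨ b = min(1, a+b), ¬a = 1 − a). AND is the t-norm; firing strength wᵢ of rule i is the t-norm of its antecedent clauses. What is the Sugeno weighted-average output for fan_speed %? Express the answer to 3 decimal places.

22.973

R1 (z=66.9): high=0.29, few=0.79; AND[max(0, a+b−1)] → w = 0.08
R2 (z=96.0): high=0.29, ¬few=1−0.79=0.21; AND[max(0, a+b−1)] → w = 0.00
R3 (z=73.1): crowded=0.31, high=0.29; AND[max(0, a+b−1)] → w = 0.00
R4 (z=37.0): ¬vacant=1−0.91=0.09, high=0.29; AND[max(0, a+b−1)] → w = 0.00
R5 (z=7.0): few=0.79, low=0.43; AND[max(0, a+b−1)] → w = 0.22
Weighted average = (0.08·66.9 + 0.00·96.0 + 0.00·73.1 + 0.00·37.0 + 0.22·7.0) / (0.08 + 0.00 + 0.00 + 0.00 + 0.22)
  = 6.8920 / 0.3000 = 22.973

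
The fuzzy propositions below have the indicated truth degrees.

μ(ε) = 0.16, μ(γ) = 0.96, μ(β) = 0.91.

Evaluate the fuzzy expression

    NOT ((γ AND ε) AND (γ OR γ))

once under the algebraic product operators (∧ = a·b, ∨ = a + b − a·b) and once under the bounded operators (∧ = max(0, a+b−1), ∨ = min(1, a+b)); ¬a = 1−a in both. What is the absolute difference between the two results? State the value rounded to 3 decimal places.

0.033

Under algebraic product:
  γ AND ε = a·b on (0.9600, 0.1600) = 0.1536
  γ OR γ = a + b − a·b on (0.9600, 0.9600) = 0.9984
  (γ AND ε) AND (γ OR γ) = a·b on (0.1536, 0.9984) = 0.1534
  NOT ((γ AND ε) AND (γ OR γ)) = 1 − 0.1534 = 0.8466
  → value = 0.8466
Under bounded:
  γ AND ε = max(0, a+b−1) on (0.96, 0.16) = 0.12
  γ OR γ = min(1, a+b) on (0.96, 0.96) = 1.00
  (γ AND ε) AND (γ OR γ) = max(0, a+b−1) on (0.12, 1.00) = 0.12
  NOT ((γ AND ε) AND (γ OR γ)) = 1 − 0.12 = 0.88
  → value = 0.8800
|0.8466 − 0.8800| = 0.033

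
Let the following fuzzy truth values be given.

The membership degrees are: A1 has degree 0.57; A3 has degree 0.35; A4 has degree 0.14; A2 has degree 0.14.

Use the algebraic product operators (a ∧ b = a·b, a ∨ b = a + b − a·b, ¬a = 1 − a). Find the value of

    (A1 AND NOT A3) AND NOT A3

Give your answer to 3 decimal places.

NOT A3 = 1 − 0.3500 = 0.6500
A1 AND NOT A3 = a·b on (0.5700, 0.6500) = 0.3705
NOT A3 = 1 − 0.3500 = 0.6500
(A1 AND NOT A3) AND NOT A3 = a·b on (0.3705, 0.6500) = 0.2408

0.241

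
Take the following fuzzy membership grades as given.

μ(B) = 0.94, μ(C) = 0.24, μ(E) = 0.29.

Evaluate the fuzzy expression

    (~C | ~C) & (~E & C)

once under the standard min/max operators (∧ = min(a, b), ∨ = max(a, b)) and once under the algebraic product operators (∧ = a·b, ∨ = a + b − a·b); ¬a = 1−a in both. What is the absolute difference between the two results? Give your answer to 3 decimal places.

0.079

Under standard min/max:
  ~C = 1 − 0.24 = 0.76
  ~C = 1 − 0.24 = 0.76
  ~C | ~C = max(a, b) on (0.76, 0.76) = 0.76
  ~E = 1 − 0.29 = 0.71
  ~E & C = min(a, b) on (0.71, 0.24) = 0.24
  (~C | ~C) & (~E & C) = min(a, b) on (0.76, 0.24) = 0.24
  → value = 0.2400
Under algebraic product:
  ~C = 1 − 0.2400 = 0.7600
  ~C = 1 − 0.2400 = 0.7600
  ~C | ~C = a + b − a·b on (0.7600, 0.7600) = 0.9424
  ~E = 1 − 0.2900 = 0.7100
  ~E & C = a·b on (0.7100, 0.2400) = 0.1704
  (~C | ~C) & (~E & C) = a·b on (0.9424, 0.1704) = 0.1606
  → value = 0.1606
|0.2400 − 0.1606| = 0.079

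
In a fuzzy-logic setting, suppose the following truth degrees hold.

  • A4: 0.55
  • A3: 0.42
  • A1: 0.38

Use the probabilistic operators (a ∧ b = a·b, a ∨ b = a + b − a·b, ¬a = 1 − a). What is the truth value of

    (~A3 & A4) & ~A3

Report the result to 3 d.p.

~A3 = 1 − 0.4200 = 0.5800
~A3 & A4 = a·b on (0.5800, 0.5500) = 0.3190
~A3 = 1 − 0.4200 = 0.5800
(~A3 & A4) & ~A3 = a·b on (0.3190, 0.5800) = 0.1850

0.185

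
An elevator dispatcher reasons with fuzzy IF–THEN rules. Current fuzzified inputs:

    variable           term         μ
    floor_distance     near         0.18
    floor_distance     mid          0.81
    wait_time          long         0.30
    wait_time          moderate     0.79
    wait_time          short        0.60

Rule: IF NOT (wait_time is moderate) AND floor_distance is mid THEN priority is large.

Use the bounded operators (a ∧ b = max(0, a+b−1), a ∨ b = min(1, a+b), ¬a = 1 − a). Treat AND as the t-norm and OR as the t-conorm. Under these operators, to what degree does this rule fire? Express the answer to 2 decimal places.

0.02

firing strength: ¬moderate=1−0.79=0.21, mid=0.81; AND[max(0, a+b−1)] → w = 0.02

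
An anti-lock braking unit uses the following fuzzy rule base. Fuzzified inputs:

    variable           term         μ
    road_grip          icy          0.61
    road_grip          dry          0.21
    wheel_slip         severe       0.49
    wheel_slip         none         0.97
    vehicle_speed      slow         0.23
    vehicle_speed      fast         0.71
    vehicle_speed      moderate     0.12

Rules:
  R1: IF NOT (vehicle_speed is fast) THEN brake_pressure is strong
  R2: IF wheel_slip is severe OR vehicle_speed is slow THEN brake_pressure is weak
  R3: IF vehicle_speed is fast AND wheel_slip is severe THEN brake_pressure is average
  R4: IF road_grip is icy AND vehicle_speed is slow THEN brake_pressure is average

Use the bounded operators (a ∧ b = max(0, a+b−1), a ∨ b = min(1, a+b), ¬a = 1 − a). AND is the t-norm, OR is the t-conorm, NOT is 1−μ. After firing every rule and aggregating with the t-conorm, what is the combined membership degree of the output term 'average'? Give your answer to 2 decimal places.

R1: ¬fast=1−0.71=0.29 → w = 0.29
R2: severe=0.49, slow=0.23; OR[min(1, a+b)] → w = 0.72
R3: fast=0.71, severe=0.49; AND[max(0, a+b−1)] → w = 0.20
R4: icy=0.61, slow=0.23; AND[max(0, a+b−1)] → w = 0.00
Rules with consequent 'average': {R3, R4} → strengths 0.20, 0.00
Aggregate via t-conorm [min(1, a+b)]: 0.20

0.20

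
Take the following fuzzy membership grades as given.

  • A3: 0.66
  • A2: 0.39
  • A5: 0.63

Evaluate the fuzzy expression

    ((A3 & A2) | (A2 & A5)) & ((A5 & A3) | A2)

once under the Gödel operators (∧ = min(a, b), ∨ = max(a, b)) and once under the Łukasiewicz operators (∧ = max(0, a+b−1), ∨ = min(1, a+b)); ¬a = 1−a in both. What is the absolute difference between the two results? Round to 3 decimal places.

Under Gödel:
  A3 & A2 = min(a, b) on (0.66, 0.39) = 0.39
  A2 & A5 = min(a, b) on (0.39, 0.63) = 0.39
  (A3 & A2) | (A2 & A5) = max(a, b) on (0.39, 0.39) = 0.39
  A5 & A3 = min(a, b) on (0.63, 0.66) = 0.63
  (A5 & A3) | A2 = max(a, b) on (0.63, 0.39) = 0.63
  ((A3 & A2) | (A2 & A5)) & ((A5 & A3) | A2) = min(a, b) on (0.39, 0.63) = 0.39
  → value = 0.3900
Under Łukasiewicz:
  A3 & A2 = max(0, a+b−1) on (0.66, 0.39) = 0.05
  A2 & A5 = max(0, a+b−1) on (0.39, 0.63) = 0.02
  (A3 & A2) | (A2 & A5) = min(1, a+b) on (0.05, 0.02) = 0.07
  A5 & A3 = max(0, a+b−1) on (0.63, 0.66) = 0.29
  (A5 & A3) | A2 = min(1, a+b) on (0.29, 0.39) = 0.68
  ((A3 & A2) | (A2 & A5)) & ((A5 & A3) | A2) = max(0, a+b−1) on (0.07, 0.68) = 0.00
  → value = 0.0000
|0.3900 − 0.0000| = 0.390

0.390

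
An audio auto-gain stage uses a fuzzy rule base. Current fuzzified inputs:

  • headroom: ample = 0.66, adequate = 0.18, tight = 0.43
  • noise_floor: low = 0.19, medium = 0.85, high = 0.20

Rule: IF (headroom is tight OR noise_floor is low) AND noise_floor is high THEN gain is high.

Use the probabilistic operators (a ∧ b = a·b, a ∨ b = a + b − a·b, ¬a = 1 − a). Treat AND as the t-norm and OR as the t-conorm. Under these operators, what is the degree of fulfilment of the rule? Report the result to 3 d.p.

firing strength: (tight=0.43 OR low=0.19) = 0.5383; AND[a·b] with high=0.20 → w = 0.1077

0.108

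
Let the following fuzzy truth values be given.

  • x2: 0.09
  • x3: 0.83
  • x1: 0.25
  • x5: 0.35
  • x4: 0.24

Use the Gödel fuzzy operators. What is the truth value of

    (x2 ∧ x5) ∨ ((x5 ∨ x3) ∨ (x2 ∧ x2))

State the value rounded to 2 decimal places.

x2 ∧ x5 = min(a, b) on (0.09, 0.35) = 0.09
x5 ∨ x3 = max(a, b) on (0.35, 0.83) = 0.83
x2 ∧ x2 = min(a, b) on (0.09, 0.09) = 0.09
(x5 ∨ x3) ∨ (x2 ∧ x2) = max(a, b) on (0.83, 0.09) = 0.83
(x2 ∧ x5) ∨ ((x5 ∨ x3) ∨ (x2 ∧ x2)) = max(a, b) on (0.09, 0.83) = 0.83

0.83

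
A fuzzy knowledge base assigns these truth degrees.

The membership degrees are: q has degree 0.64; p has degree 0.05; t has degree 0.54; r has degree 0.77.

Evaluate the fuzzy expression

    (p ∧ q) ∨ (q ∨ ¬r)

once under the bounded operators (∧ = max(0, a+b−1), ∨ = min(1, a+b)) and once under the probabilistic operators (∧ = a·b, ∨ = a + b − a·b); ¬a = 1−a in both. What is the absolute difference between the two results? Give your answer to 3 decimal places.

0.138

Under bounded:
  p ∧ q = max(0, a+b−1) on (0.05, 0.64) = 0.00
  ¬r = 1 − 0.77 = 0.23
  q ∨ ¬r = min(1, a+b) on (0.64, 0.23) = 0.87
  (p ∧ q) ∨ (q ∨ ¬r) = min(1, a+b) on (0.00, 0.87) = 0.87
  → value = 0.8700
Under probabilistic:
  p ∧ q = a·b on (0.0500, 0.6400) = 0.0320
  ¬r = 1 − 0.7700 = 0.2300
  q ∨ ¬r = a + b − a·b on (0.6400, 0.2300) = 0.7228
  (p ∧ q) ∨ (q ∨ ¬r) = a + b − a·b on (0.0320, 0.7228) = 0.7317
  → value = 0.7317
|0.8700 − 0.7317| = 0.138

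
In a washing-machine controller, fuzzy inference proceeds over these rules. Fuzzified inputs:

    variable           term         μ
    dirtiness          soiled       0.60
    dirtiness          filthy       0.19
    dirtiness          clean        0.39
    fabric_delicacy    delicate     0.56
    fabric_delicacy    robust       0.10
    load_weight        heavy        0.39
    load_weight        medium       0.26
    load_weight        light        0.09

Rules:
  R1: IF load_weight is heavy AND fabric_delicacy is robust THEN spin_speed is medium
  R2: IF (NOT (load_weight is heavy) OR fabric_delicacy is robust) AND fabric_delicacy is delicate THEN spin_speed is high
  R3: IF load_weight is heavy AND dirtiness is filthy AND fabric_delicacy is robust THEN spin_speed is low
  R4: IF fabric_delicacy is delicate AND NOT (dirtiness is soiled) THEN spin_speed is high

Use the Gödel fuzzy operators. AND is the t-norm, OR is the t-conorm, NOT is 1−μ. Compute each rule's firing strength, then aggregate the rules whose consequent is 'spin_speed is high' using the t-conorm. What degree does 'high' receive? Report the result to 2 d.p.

0.56

R1: heavy=0.39, robust=0.10; AND[min(a, b)] → w = 0.10
R2: (¬heavy=1−0.39=0.61 OR robust=0.10) = 0.61; AND[min(a, b)] with delicate=0.56 → w = 0.56
R3: heavy=0.39, filthy=0.19, robust=0.10; AND[min(a, b)] → w = 0.10
R4: delicate=0.56, ¬soiled=1−0.60=0.40; AND[min(a, b)] → w = 0.40
Rules with consequent 'high': {R2, R4} → strengths 0.56, 0.40
Aggregate via t-conorm [max(a, b)]: 0.56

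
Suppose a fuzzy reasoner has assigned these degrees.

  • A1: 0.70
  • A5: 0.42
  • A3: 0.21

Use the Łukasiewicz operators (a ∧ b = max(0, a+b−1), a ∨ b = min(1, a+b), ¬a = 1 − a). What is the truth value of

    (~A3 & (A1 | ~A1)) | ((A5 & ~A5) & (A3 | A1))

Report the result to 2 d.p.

0.79

~A3 = 1 − 0.21 = 0.79
~A1 = 1 − 0.70 = 0.30
A1 | ~A1 = min(1, a+b) on (0.70, 0.30) = 1.00
~A3 & (A1 | ~A1) = max(0, a+b−1) on (0.79, 1.00) = 0.79
~A5 = 1 − 0.42 = 0.58
A5 & ~A5 = max(0, a+b−1) on (0.42, 0.58) = 0.00
A3 | A1 = min(1, a+b) on (0.21, 0.70) = 0.91
(A5 & ~A5) & (A3 | A1) = max(0, a+b−1) on (0.00, 0.91) = 0.00
(~A3 & (A1 | ~A1)) | ((A5 & ~A5) & (A3 | A1)) = min(1, a+b) on (0.79, 0.00) = 0.79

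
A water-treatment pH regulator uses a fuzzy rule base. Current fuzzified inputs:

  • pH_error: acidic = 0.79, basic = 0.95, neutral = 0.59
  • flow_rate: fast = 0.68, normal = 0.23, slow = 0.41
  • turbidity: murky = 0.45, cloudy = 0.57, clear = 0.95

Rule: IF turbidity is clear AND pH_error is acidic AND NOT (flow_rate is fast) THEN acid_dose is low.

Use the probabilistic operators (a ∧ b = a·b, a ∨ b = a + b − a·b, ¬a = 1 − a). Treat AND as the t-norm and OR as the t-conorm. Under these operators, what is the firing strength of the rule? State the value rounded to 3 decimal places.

firing strength: clear=0.95, acidic=0.79, ¬fast=1−0.68=0.32; AND[a·b] → w = 0.2402

0.240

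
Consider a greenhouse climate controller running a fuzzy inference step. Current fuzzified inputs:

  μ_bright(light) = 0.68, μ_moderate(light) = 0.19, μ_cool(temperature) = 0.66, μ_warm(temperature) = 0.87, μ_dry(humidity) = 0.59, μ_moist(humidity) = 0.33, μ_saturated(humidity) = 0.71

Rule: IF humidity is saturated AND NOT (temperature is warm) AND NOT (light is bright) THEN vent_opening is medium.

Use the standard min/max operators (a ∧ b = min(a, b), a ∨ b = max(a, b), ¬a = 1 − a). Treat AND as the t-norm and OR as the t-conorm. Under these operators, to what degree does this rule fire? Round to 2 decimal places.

0.13

firing strength: saturated=0.71, ¬warm=1−0.87=0.13, ¬bright=1−0.68=0.32; AND[min(a, b)] → w = 0.13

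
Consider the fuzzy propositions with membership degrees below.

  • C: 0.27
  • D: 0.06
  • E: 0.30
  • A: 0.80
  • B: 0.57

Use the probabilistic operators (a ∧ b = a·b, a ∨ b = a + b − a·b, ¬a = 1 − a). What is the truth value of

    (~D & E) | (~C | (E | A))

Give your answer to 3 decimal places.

0.973

~D = 1 − 0.0600 = 0.9400
~D & E = a·b on (0.9400, 0.3000) = 0.2820
~C = 1 − 0.2700 = 0.7300
E | A = a + b − a·b on (0.3000, 0.8000) = 0.8600
~C | (E | A) = a + b − a·b on (0.7300, 0.8600) = 0.9622
(~D & E) | (~C | (E | A)) = a + b − a·b on (0.2820, 0.9622) = 0.9729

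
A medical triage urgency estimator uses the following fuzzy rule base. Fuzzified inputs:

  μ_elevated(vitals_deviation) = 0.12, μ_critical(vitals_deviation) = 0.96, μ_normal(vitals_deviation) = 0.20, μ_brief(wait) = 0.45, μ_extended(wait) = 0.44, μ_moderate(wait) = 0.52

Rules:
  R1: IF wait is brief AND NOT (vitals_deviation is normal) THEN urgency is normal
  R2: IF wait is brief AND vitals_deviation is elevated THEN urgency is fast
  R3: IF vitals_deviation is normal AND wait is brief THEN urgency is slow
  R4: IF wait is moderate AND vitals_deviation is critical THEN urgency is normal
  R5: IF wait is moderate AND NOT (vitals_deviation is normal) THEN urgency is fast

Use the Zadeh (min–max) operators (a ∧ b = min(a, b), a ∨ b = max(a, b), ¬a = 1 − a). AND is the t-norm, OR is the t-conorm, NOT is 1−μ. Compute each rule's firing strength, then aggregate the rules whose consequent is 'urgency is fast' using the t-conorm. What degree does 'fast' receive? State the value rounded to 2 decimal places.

R1: brief=0.45, ¬normal=1−0.20=0.80; AND[min(a, b)] → w = 0.45
R2: brief=0.45, elevated=0.12; AND[min(a, b)] → w = 0.12
R3: normal=0.20, brief=0.45; AND[min(a, b)] → w = 0.20
R4: moderate=0.52, critical=0.96; AND[min(a, b)] → w = 0.52
R5: moderate=0.52, ¬normal=1−0.20=0.80; AND[min(a, b)] → w = 0.52
Rules with consequent 'fast': {R2, R5} → strengths 0.12, 0.52
Aggregate via t-conorm [max(a, b)]: 0.52

0.52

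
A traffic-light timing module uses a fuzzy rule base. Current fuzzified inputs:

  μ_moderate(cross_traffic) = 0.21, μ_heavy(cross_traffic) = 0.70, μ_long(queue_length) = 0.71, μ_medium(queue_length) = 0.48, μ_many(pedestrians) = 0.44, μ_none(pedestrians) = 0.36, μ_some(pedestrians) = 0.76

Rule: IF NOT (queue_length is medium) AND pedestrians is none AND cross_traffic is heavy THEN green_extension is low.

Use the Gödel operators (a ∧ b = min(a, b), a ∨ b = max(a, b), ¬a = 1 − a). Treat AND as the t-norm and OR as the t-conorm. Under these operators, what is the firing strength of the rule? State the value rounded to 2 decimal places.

0.36

firing strength: ¬medium=1−0.48=0.52, none=0.36, heavy=0.70; AND[min(a, b)] → w = 0.36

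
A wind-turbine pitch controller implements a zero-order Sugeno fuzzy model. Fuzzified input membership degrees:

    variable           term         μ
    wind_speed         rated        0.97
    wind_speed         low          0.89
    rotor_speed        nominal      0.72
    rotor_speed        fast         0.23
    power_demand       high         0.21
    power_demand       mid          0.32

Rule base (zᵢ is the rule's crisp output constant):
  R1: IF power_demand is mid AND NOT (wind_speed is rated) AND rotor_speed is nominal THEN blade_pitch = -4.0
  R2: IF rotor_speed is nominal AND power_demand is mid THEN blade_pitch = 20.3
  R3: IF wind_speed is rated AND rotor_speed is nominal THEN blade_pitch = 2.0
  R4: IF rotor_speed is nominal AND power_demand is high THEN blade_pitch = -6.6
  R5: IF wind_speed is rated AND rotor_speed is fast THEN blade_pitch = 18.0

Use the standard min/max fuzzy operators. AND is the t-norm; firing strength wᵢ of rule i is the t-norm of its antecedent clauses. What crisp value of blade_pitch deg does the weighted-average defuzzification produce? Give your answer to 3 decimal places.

7.000

R1 (z=-4.0): mid=0.32, ¬rated=1−0.97=0.03, nominal=0.72; AND[min(a, b)] → w = 0.03
R2 (z=20.3): nominal=0.72, mid=0.32; AND[min(a, b)] → w = 0.32
R3 (z=2.0): rated=0.97, nominal=0.72; AND[min(a, b)] → w = 0.72
R4 (z=-6.6): nominal=0.72, high=0.21; AND[min(a, b)] → w = 0.21
R5 (z=18.0): rated=0.97, fast=0.23; AND[min(a, b)] → w = 0.23
Weighted average = (0.03·-4.0 + 0.32·20.3 + 0.72·2.0 + 0.21·-6.6 + 0.23·18.0) / (0.03 + 0.32 + 0.72 + 0.21 + 0.23)
  = 10.5700 / 1.5100 = 7.000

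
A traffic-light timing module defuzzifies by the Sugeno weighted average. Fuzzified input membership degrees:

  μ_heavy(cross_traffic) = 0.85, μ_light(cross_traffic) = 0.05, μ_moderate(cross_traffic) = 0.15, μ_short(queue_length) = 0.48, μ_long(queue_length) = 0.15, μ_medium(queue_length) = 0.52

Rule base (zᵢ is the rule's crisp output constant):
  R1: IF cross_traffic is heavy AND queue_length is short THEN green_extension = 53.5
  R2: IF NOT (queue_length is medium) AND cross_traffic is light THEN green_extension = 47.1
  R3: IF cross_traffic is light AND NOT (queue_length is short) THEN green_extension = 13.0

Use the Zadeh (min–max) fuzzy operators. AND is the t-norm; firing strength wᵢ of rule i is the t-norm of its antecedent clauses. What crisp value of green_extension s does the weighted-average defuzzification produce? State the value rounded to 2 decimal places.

49.46

R1 (z=53.5): heavy=0.85, short=0.48; AND[min(a, b)] → w = 0.48
R2 (z=47.1): ¬medium=1−0.52=0.48, light=0.05; AND[min(a, b)] → w = 0.05
R3 (z=13.0): light=0.05, ¬short=1−0.48=0.52; AND[min(a, b)] → w = 0.05
Weighted average = (0.48·53.5 + 0.05·47.1 + 0.05·13.0) / (0.48 + 0.05 + 0.05)
  = 28.6850 / 0.5800 = 49.46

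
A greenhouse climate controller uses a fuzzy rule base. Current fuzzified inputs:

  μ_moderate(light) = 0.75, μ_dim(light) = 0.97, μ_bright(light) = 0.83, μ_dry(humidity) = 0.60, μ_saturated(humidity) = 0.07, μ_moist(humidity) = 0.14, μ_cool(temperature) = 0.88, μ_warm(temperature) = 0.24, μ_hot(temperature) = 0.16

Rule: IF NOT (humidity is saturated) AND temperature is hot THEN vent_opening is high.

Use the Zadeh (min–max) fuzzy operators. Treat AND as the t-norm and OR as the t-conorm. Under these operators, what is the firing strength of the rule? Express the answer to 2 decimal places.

firing strength: ¬saturated=1−0.07=0.93, hot=0.16; AND[min(a, b)] → w = 0.16

0.16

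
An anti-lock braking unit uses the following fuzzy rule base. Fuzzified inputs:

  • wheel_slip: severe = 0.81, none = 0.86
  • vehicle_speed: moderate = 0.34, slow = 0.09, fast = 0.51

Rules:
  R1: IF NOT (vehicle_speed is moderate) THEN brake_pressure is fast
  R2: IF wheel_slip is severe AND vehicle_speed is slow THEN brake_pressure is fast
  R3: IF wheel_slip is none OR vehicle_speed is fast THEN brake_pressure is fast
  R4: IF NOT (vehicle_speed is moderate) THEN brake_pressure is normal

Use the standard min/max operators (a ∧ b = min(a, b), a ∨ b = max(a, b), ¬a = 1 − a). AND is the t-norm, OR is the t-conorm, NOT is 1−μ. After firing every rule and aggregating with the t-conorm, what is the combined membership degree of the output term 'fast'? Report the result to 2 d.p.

R1: ¬moderate=1−0.34=0.66 → w = 0.66
R2: severe=0.81, slow=0.09; AND[min(a, b)] → w = 0.09
R3: none=0.86, fast=0.51; OR[max(a, b)] → w = 0.86
R4: ¬moderate=1−0.34=0.66 → w = 0.66
Rules with consequent 'fast': {R1, R2, R3} → strengths 0.66, 0.09, 0.86
Aggregate via t-conorm [max(a, b)]: 0.86

0.86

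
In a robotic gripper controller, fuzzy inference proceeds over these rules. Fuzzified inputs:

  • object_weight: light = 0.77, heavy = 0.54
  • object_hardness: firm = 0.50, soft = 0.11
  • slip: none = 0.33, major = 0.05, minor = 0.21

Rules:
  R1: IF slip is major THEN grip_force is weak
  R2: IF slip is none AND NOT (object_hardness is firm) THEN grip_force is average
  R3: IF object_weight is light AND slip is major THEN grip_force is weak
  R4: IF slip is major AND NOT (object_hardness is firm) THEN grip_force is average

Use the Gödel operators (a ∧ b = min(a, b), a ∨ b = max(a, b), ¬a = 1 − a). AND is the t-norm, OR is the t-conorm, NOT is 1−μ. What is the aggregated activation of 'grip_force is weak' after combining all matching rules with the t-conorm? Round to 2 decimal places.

R1: major=0.05 → w = 0.05
R2: none=0.33, ¬firm=1−0.50=0.50; AND[min(a, b)] → w = 0.33
R3: light=0.77, major=0.05; AND[min(a, b)] → w = 0.05
R4: major=0.05, ¬firm=1−0.50=0.50; AND[min(a, b)] → w = 0.05
Rules with consequent 'weak': {R1, R3} → strengths 0.05, 0.05
Aggregate via t-conorm [max(a, b)]: 0.05

0.05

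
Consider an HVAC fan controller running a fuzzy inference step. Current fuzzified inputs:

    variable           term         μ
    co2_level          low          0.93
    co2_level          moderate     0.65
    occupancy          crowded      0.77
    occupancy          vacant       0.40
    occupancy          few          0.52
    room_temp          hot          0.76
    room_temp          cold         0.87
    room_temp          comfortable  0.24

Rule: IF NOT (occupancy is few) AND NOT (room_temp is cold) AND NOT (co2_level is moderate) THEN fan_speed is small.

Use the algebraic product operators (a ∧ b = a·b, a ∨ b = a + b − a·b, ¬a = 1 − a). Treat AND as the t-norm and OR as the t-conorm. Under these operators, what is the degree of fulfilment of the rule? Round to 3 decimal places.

0.022

firing strength: ¬few=1−0.52=0.48, ¬cold=1−0.87=0.13, ¬moderate=1−0.65=0.35; AND[a·b] → w = 0.0218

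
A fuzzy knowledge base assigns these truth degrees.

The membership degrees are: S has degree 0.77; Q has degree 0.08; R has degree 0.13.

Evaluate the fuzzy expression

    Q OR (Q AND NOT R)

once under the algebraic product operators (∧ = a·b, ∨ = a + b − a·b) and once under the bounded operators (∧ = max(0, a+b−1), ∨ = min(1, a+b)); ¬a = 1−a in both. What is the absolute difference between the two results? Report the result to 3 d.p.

Under algebraic product:
  NOT R = 1 − 0.1300 = 0.8700
  Q AND NOT R = a·b on (0.0800, 0.8700) = 0.0696
  Q OR (Q AND NOT R) = a + b − a·b on (0.0800, 0.0696) = 0.1440
  → value = 0.1440
Under bounded:
  NOT R = 1 − 0.13 = 0.87
  Q AND NOT R = max(0, a+b−1) on (0.08, 0.87) = 0.00
  Q OR (Q AND NOT R) = min(1, a+b) on (0.08, 0.00) = 0.08
  → value = 0.0800
|0.1440 − 0.0800| = 0.064

0.064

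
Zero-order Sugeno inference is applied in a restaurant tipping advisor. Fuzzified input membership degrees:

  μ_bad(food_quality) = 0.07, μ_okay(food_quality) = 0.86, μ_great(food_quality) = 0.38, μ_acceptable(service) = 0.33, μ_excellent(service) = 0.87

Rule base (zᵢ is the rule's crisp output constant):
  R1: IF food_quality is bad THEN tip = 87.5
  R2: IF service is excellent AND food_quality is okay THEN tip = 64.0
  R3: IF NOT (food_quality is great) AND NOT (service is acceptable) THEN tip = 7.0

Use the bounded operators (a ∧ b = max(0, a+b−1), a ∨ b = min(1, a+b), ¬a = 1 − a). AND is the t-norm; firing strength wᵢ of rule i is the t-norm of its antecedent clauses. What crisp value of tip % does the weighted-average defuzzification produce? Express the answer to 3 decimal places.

50.344

R1 (z=87.5): bad=0.07 → w = 0.07
R2 (z=64.0): excellent=0.87, okay=0.86; AND[max(0, a+b−1)] → w = 0.73
R3 (z=7.0): ¬great=1−0.38=0.62, ¬acceptable=1−0.33=0.67; AND[max(0, a+b−1)] → w = 0.29
Weighted average = (0.07·87.5 + 0.73·64.0 + 0.29·7.0) / (0.07 + 0.73 + 0.29)
  = 54.8750 / 1.0900 = 50.344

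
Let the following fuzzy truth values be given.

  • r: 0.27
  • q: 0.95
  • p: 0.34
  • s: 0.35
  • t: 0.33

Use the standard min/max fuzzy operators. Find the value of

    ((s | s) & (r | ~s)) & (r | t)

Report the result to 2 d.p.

s | s = max(a, b) on (0.35, 0.35) = 0.35
~s = 1 − 0.35 = 0.65
r | ~s = max(a, b) on (0.27, 0.65) = 0.65
(s | s) & (r | ~s) = min(a, b) on (0.35, 0.65) = 0.35
r | t = max(a, b) on (0.27, 0.33) = 0.33
((s | s) & (r | ~s)) & (r | t) = min(a, b) on (0.35, 0.33) = 0.33

0.33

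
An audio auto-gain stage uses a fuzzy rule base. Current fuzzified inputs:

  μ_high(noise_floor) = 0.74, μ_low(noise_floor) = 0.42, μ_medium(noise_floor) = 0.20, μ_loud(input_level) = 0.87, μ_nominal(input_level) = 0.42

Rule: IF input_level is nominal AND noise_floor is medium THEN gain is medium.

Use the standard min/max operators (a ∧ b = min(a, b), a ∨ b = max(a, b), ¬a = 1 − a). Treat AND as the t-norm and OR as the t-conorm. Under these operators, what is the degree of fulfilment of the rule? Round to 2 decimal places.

0.20

firing strength: nominal=0.42, medium=0.20; AND[min(a, b)] → w = 0.20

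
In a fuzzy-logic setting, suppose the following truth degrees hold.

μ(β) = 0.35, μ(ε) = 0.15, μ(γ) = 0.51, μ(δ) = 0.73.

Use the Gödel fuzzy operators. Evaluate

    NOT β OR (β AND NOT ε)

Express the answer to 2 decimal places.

0.65

NOT β = 1 − 0.35 = 0.65
NOT ε = 1 − 0.15 = 0.85
β AND NOT ε = min(a, b) on (0.35, 0.85) = 0.35
NOT β OR (β AND NOT ε) = max(a, b) on (0.65, 0.35) = 0.65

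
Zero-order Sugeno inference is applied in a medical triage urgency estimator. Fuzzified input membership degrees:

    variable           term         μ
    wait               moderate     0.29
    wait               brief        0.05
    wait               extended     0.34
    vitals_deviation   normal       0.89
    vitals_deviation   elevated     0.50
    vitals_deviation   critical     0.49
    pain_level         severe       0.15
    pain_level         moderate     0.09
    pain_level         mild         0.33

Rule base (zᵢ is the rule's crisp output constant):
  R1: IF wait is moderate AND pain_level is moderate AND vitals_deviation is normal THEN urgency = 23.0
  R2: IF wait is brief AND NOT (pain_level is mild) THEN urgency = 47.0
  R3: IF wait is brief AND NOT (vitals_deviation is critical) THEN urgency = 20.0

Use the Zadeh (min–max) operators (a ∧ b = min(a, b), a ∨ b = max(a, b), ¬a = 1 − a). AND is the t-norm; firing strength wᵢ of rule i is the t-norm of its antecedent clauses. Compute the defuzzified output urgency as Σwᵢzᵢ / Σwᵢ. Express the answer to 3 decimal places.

28.526

R1 (z=23.0): moderate=0.29, moderate=0.09, normal=0.89; AND[min(a, b)] → w = 0.09
R2 (z=47.0): brief=0.05, ¬mild=1−0.33=0.67; AND[min(a, b)] → w = 0.05
R3 (z=20.0): brief=0.05, ¬critical=1−0.49=0.51; AND[min(a, b)] → w = 0.05
Weighted average = (0.09·23.0 + 0.05·47.0 + 0.05·20.0) / (0.09 + 0.05 + 0.05)
  = 5.4200 / 0.1900 = 28.526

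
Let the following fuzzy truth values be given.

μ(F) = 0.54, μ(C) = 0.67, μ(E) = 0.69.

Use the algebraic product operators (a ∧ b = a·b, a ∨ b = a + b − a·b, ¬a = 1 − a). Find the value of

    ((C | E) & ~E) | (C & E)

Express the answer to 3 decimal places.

C | E = a + b − a·b on (0.6700, 0.6900) = 0.8977
~E = 1 − 0.6900 = 0.3100
(C | E) & ~E = a·b on (0.8977, 0.3100) = 0.2783
C & E = a·b on (0.6700, 0.6900) = 0.4623
((C | E) & ~E) | (C & E) = a + b − a·b on (0.2783, 0.4623) = 0.6119

0.612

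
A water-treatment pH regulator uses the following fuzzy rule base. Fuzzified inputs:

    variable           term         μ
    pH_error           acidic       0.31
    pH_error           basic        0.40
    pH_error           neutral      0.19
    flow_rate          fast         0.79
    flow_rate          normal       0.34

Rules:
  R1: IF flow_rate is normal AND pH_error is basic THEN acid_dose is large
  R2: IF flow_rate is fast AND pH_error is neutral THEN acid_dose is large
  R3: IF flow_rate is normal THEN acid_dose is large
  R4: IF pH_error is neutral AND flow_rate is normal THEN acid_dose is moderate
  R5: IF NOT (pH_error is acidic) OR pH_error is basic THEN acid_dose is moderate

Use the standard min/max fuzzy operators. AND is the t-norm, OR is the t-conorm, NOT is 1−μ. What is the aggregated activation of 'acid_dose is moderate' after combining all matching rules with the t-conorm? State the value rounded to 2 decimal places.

R1: normal=0.34, basic=0.40; AND[min(a, b)] → w = 0.34
R2: fast=0.79, neutral=0.19; AND[min(a, b)] → w = 0.19
R3: normal=0.34 → w = 0.34
R4: neutral=0.19, normal=0.34; AND[min(a, b)] → w = 0.19
R5: ¬acidic=1−0.31=0.69, basic=0.40; OR[max(a, b)] → w = 0.69
Rules with consequent 'moderate': {R4, R5} → strengths 0.19, 0.69
Aggregate via t-conorm [max(a, b)]: 0.69

0.69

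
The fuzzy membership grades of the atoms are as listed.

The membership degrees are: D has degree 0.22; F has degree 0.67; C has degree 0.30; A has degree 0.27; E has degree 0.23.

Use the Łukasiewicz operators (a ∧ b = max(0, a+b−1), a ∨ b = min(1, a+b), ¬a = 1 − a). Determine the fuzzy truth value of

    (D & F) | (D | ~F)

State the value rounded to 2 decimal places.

D & F = max(0, a+b−1) on (0.22, 0.67) = 0.00
~F = 1 − 0.67 = 0.33
D | ~F = min(1, a+b) on (0.22, 0.33) = 0.55
(D & F) | (D | ~F) = min(1, a+b) on (0.00, 0.55) = 0.55

0.55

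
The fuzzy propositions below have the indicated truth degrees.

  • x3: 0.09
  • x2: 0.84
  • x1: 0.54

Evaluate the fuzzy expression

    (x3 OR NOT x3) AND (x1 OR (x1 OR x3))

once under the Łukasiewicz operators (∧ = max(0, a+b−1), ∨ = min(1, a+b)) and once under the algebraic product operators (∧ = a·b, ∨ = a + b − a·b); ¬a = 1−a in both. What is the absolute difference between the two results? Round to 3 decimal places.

0.259

Under Łukasiewicz:
  NOT x3 = 1 − 0.09 = 0.91
  x3 OR NOT x3 = min(1, a+b) on (0.09, 0.91) = 1.00
  x1 OR x3 = min(1, a+b) on (0.54, 0.09) = 0.63
  x1 OR (x1 OR x3) = min(1, a+b) on (0.54, 0.63) = 1.00
  (x3 OR NOT x3) AND (x1 OR (x1 OR x3)) = max(0, a+b−1) on (1.00, 1.00) = 1.00
  → value = 1.0000
Under algebraic product:
  NOT x3 = 1 − 0.0900 = 0.9100
  x3 OR NOT x3 = a + b − a·b on (0.0900, 0.9100) = 0.9181
  x1 OR x3 = a + b − a·b on (0.5400, 0.0900) = 0.5814
  x1 OR (x1 OR x3) = a + b − a·b on (0.5400, 0.5814) = 0.8074
  (x3 OR NOT x3) AND (x1 OR (x1 OR x3)) = a·b on (0.9181, 0.8074) = 0.7413
  → value = 0.7413
|1.0000 − 0.7413| = 0.259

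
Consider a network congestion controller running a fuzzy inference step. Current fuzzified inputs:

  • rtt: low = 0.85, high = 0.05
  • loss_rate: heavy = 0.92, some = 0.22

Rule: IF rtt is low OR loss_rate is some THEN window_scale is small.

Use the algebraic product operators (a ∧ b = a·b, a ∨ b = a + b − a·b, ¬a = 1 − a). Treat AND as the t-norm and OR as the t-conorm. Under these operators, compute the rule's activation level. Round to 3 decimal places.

0.883

firing strength: low=0.85, some=0.22; OR[a + b − a·b] → w = 0.8830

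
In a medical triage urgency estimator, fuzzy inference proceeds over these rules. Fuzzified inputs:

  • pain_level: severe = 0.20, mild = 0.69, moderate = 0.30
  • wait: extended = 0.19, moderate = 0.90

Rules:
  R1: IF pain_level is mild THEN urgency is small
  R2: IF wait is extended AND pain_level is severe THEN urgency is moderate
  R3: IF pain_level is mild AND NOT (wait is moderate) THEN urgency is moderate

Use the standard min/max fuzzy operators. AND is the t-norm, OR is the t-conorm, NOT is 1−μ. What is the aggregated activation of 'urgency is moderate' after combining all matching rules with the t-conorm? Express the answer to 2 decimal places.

R1: mild=0.69 → w = 0.69
R2: extended=0.19, severe=0.20; AND[min(a, b)] → w = 0.19
R3: mild=0.69, ¬moderate=1−0.90=0.10; AND[min(a, b)] → w = 0.10
Rules with consequent 'moderate': {R2, R3} → strengths 0.19, 0.10
Aggregate via t-conorm [max(a, b)]: 0.19

0.19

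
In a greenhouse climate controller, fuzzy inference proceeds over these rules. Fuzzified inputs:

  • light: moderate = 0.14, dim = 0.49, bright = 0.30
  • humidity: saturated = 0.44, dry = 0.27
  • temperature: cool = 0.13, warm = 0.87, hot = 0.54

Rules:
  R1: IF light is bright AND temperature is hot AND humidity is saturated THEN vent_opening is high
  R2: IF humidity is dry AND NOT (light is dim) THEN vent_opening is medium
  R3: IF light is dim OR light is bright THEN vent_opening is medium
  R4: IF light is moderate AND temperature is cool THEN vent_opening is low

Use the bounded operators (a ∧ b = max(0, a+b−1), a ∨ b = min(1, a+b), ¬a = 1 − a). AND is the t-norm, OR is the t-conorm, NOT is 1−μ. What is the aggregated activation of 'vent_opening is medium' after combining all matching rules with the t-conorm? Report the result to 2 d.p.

0.79

R1: bright=0.30, hot=0.54, saturated=0.44; AND[max(0, a+b−1)] → w = 0.00
R2: dry=0.27, ¬dim=1−0.49=0.51; AND[max(0, a+b−1)] → w = 0.00
R3: dim=0.49, bright=0.30; OR[min(1, a+b)] → w = 0.79
R4: moderate=0.14, cool=0.13; AND[max(0, a+b−1)] → w = 0.00
Rules with consequent 'medium': {R2, R3} → strengths 0.00, 0.79
Aggregate via t-conorm [min(1, a+b)]: 0.79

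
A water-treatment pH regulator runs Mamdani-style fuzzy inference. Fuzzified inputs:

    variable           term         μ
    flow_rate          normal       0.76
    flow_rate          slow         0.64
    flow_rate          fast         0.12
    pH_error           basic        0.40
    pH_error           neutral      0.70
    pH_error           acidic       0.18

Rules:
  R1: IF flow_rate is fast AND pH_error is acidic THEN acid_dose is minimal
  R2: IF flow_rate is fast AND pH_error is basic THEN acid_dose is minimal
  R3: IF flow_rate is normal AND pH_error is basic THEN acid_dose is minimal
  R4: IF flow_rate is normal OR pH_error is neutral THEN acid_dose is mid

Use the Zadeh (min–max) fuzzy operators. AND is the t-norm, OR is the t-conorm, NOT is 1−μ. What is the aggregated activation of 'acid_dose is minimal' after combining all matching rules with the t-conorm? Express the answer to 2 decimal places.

R1: fast=0.12, acidic=0.18; AND[min(a, b)] → w = 0.12
R2: fast=0.12, basic=0.40; AND[min(a, b)] → w = 0.12
R3: normal=0.76, basic=0.40; AND[min(a, b)] → w = 0.40
R4: normal=0.76, neutral=0.70; OR[max(a, b)] → w = 0.76
Rules with consequent 'minimal': {R1, R2, R3} → strengths 0.12, 0.12, 0.40
Aggregate via t-conorm [max(a, b)]: 0.40

0.40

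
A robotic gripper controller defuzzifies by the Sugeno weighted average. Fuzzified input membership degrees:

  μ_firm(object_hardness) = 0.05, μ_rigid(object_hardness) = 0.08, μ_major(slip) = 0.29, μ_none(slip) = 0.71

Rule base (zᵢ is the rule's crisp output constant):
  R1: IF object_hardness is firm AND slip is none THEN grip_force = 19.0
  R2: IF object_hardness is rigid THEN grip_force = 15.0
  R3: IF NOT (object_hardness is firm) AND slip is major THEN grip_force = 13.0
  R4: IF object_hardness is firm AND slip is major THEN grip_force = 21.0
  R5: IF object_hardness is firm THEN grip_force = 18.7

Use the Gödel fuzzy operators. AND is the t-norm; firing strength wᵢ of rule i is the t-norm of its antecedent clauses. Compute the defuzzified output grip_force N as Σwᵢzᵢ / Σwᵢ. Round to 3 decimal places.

R1 (z=19.0): firm=0.05, none=0.71; AND[min(a, b)] → w = 0.05
R2 (z=15.0): rigid=0.08 → w = 0.08
R3 (z=13.0): ¬firm=1−0.05=0.95, major=0.29; AND[min(a, b)] → w = 0.29
R4 (z=21.0): firm=0.05, major=0.29; AND[min(a, b)] → w = 0.05
R5 (z=18.7): firm=0.05 → w = 0.05
Weighted average = (0.05·19.0 + 0.08·15.0 + 0.29·13.0 + 0.05·21.0 + 0.05·18.7) / (0.05 + 0.08 + 0.29 + 0.05 + 0.05)
  = 7.9050 / 0.5200 = 15.202

15.202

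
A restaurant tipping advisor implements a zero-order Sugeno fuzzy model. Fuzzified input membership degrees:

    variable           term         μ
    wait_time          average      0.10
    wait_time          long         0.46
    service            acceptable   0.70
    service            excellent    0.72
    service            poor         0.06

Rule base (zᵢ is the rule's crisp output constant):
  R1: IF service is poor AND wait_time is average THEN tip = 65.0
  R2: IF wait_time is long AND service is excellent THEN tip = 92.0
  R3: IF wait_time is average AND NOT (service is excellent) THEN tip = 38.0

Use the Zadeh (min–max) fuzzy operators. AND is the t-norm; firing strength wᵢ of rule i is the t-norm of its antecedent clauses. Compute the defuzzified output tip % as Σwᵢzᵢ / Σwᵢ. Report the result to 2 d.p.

80.68

R1 (z=65.0): poor=0.06, average=0.10; AND[min(a, b)] → w = 0.06
R2 (z=92.0): long=0.46, excellent=0.72; AND[min(a, b)] → w = 0.46
R3 (z=38.0): average=0.10, ¬excellent=1−0.72=0.28; AND[min(a, b)] → w = 0.10
Weighted average = (0.06·65.0 + 0.46·92.0 + 0.10·38.0) / (0.06 + 0.46 + 0.10)
  = 50.0200 / 0.6200 = 80.68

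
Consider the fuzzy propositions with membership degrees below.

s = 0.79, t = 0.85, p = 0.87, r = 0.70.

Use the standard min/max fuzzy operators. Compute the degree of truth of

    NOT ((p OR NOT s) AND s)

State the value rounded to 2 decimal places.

0.21

NOT s = 1 − 0.79 = 0.21
p OR NOT s = max(a, b) on (0.87, 0.21) = 0.87
(p OR NOT s) AND s = min(a, b) on (0.87, 0.79) = 0.79
NOT ((p OR NOT s) AND s) = 1 − 0.79 = 0.21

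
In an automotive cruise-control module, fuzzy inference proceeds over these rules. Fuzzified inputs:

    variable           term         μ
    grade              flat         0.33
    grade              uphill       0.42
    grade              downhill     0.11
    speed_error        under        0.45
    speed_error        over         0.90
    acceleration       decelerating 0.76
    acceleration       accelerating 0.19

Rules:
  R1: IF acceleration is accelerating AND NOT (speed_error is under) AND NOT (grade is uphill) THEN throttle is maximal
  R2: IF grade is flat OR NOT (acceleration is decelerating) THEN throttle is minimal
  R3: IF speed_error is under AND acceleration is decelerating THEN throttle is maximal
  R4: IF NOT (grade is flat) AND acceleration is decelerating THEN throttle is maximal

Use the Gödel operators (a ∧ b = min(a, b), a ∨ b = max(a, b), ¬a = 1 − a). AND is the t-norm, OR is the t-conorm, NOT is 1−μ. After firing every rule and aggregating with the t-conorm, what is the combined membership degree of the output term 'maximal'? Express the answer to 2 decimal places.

R1: accelerating=0.19, ¬under=1−0.45=0.55, ¬uphill=1−0.42=0.58; AND[min(a, b)] → w = 0.19
R2: flat=0.33, ¬decelerating=1−0.76=0.24; OR[max(a, b)] → w = 0.33
R3: under=0.45, decelerating=0.76; AND[min(a, b)] → w = 0.45
R4: ¬flat=1−0.33=0.67, decelerating=0.76; AND[min(a, b)] → w = 0.67
Rules with consequent 'maximal': {R1, R3, R4} → strengths 0.19, 0.45, 0.67
Aggregate via t-conorm [max(a, b)]: 0.67

0.67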